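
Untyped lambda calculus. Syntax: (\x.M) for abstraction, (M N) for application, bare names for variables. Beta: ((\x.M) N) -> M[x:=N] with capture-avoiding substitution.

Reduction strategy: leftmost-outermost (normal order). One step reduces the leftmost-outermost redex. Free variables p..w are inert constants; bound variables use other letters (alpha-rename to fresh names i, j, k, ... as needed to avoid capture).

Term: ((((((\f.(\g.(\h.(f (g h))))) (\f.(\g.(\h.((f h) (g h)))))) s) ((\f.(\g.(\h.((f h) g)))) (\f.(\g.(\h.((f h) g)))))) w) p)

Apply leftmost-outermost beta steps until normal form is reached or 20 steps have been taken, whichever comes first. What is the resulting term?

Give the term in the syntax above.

Answer: (((s (\g.(\h.(\i.((h i) g))))) p) (w p))

Derivation:
Step 0: ((((((\f.(\g.(\h.(f (g h))))) (\f.(\g.(\h.((f h) (g h)))))) s) ((\f.(\g.(\h.((f h) g)))) (\f.(\g.(\h.((f h) g)))))) w) p)
Step 1: (((((\g.(\h.((\f.(\g.(\h.((f h) (g h))))) (g h)))) s) ((\f.(\g.(\h.((f h) g)))) (\f.(\g.(\h.((f h) g)))))) w) p)
Step 2: ((((\h.((\f.(\g.(\h.((f h) (g h))))) (s h))) ((\f.(\g.(\h.((f h) g)))) (\f.(\g.(\h.((f h) g)))))) w) p)
Step 3: ((((\f.(\g.(\h.((f h) (g h))))) (s ((\f.(\g.(\h.((f h) g)))) (\f.(\g.(\h.((f h) g))))))) w) p)
Step 4: (((\g.(\h.(((s ((\f.(\g.(\h.((f h) g)))) (\f.(\g.(\h.((f h) g)))))) h) (g h)))) w) p)
Step 5: ((\h.(((s ((\f.(\g.(\h.((f h) g)))) (\f.(\g.(\h.((f h) g)))))) h) (w h))) p)
Step 6: (((s ((\f.(\g.(\h.((f h) g)))) (\f.(\g.(\h.((f h) g)))))) p) (w p))
Step 7: (((s (\g.(\h.(((\f.(\g.(\h.((f h) g)))) h) g)))) p) (w p))
Step 8: (((s (\g.(\h.((\g.(\i.((h i) g))) g)))) p) (w p))
Step 9: (((s (\g.(\h.(\i.((h i) g))))) p) (w p))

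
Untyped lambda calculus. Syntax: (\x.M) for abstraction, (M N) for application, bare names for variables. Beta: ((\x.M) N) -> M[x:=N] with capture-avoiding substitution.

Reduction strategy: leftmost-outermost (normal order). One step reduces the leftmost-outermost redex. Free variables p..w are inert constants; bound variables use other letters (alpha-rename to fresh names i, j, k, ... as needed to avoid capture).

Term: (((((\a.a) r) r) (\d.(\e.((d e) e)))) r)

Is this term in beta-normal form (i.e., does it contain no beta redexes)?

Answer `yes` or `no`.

Term: (((((\a.a) r) r) (\d.(\e.((d e) e)))) r)
Found 1 beta redex(es).

Answer: no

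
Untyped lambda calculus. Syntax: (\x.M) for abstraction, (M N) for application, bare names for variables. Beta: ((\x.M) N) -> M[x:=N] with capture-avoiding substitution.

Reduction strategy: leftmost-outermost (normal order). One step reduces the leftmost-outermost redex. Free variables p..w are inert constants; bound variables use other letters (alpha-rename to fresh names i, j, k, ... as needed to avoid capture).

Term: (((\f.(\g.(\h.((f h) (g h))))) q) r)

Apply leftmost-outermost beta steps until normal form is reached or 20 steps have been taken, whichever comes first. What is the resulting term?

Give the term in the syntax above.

Step 0: (((\f.(\g.(\h.((f h) (g h))))) q) r)
Step 1: ((\g.(\h.((q h) (g h)))) r)
Step 2: (\h.((q h) (r h)))

Answer: (\h.((q h) (r h)))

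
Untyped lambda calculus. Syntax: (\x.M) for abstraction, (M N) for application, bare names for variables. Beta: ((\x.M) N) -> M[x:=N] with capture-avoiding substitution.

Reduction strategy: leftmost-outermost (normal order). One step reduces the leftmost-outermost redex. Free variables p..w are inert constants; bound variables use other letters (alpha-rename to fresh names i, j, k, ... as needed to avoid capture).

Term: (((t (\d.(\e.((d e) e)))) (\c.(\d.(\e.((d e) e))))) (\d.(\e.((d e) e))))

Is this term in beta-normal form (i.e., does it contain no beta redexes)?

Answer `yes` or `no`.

Term: (((t (\d.(\e.((d e) e)))) (\c.(\d.(\e.((d e) e))))) (\d.(\e.((d e) e))))
No beta redexes found.

Answer: yes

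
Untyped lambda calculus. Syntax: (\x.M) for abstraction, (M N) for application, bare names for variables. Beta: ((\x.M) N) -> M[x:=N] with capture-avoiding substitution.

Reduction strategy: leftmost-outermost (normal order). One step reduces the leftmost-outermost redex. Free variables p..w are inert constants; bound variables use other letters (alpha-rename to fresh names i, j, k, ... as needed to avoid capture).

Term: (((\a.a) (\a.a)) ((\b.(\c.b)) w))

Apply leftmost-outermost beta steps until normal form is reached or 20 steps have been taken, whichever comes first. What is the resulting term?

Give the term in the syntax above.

Answer: (\c.w)

Derivation:
Step 0: (((\a.a) (\a.a)) ((\b.(\c.b)) w))
Step 1: ((\a.a) ((\b.(\c.b)) w))
Step 2: ((\b.(\c.b)) w)
Step 3: (\c.w)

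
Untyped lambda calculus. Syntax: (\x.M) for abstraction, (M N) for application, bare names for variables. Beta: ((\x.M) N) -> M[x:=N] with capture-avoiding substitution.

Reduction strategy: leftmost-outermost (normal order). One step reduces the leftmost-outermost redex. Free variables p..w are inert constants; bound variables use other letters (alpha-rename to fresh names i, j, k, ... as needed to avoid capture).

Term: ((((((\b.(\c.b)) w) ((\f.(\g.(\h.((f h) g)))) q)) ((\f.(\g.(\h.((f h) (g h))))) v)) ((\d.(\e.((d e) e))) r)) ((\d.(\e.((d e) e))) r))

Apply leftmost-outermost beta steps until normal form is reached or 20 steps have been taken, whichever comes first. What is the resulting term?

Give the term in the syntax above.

Step 0: ((((((\b.(\c.b)) w) ((\f.(\g.(\h.((f h) g)))) q)) ((\f.(\g.(\h.((f h) (g h))))) v)) ((\d.(\e.((d e) e))) r)) ((\d.(\e.((d e) e))) r))
Step 1: (((((\c.w) ((\f.(\g.(\h.((f h) g)))) q)) ((\f.(\g.(\h.((f h) (g h))))) v)) ((\d.(\e.((d e) e))) r)) ((\d.(\e.((d e) e))) r))
Step 2: (((w ((\f.(\g.(\h.((f h) (g h))))) v)) ((\d.(\e.((d e) e))) r)) ((\d.(\e.((d e) e))) r))
Step 3: (((w (\g.(\h.((v h) (g h))))) ((\d.(\e.((d e) e))) r)) ((\d.(\e.((d e) e))) r))
Step 4: (((w (\g.(\h.((v h) (g h))))) (\e.((r e) e))) ((\d.(\e.((d e) e))) r))
Step 5: (((w (\g.(\h.((v h) (g h))))) (\e.((r e) e))) (\e.((r e) e)))

Answer: (((w (\g.(\h.((v h) (g h))))) (\e.((r e) e))) (\e.((r e) e)))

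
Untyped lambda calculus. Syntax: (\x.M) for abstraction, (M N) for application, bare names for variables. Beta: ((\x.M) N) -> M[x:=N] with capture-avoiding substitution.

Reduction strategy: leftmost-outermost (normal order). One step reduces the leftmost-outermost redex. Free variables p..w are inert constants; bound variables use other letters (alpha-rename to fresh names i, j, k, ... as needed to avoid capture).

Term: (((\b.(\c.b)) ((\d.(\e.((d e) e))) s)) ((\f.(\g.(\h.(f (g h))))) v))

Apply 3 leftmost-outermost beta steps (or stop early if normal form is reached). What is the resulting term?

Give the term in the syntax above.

Answer: (\e.((s e) e))

Derivation:
Step 0: (((\b.(\c.b)) ((\d.(\e.((d e) e))) s)) ((\f.(\g.(\h.(f (g h))))) v))
Step 1: ((\c.((\d.(\e.((d e) e))) s)) ((\f.(\g.(\h.(f (g h))))) v))
Step 2: ((\d.(\e.((d e) e))) s)
Step 3: (\e.((s e) e))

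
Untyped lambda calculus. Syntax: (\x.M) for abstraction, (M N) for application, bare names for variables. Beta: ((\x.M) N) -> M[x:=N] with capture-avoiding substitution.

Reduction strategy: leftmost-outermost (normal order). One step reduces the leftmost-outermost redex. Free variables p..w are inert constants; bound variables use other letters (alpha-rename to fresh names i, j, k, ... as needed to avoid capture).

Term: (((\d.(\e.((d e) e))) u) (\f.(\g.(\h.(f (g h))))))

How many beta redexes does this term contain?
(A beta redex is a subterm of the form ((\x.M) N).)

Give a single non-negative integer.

Answer: 1

Derivation:
Term: (((\d.(\e.((d e) e))) u) (\f.(\g.(\h.(f (g h))))))
  Redex: ((\d.(\e.((d e) e))) u)
Total redexes: 1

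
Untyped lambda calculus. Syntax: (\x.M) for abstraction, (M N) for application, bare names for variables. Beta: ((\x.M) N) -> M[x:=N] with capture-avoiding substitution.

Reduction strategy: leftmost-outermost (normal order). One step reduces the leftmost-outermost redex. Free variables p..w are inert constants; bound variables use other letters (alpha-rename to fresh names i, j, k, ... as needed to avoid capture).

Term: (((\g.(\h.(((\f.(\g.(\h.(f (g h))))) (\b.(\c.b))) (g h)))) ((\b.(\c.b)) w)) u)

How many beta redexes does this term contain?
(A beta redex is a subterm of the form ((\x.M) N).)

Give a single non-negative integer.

Term: (((\g.(\h.(((\f.(\g.(\h.(f (g h))))) (\b.(\c.b))) (g h)))) ((\b.(\c.b)) w)) u)
  Redex: ((\g.(\h.(((\f.(\g.(\h.(f (g h))))) (\b.(\c.b))) (g h)))) ((\b.(\c.b)) w))
  Redex: ((\f.(\g.(\h.(f (g h))))) (\b.(\c.b)))
  Redex: ((\b.(\c.b)) w)
Total redexes: 3

Answer: 3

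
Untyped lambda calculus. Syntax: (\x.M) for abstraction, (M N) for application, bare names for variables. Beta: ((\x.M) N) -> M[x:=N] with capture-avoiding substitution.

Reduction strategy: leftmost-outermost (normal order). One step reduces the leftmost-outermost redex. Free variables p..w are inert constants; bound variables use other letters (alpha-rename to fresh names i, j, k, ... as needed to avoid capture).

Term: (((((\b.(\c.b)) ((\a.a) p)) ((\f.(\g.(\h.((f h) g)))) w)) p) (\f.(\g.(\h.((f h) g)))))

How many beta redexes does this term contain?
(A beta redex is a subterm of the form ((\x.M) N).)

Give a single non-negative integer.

Term: (((((\b.(\c.b)) ((\a.a) p)) ((\f.(\g.(\h.((f h) g)))) w)) p) (\f.(\g.(\h.((f h) g)))))
  Redex: ((\b.(\c.b)) ((\a.a) p))
  Redex: ((\a.a) p)
  Redex: ((\f.(\g.(\h.((f h) g)))) w)
Total redexes: 3

Answer: 3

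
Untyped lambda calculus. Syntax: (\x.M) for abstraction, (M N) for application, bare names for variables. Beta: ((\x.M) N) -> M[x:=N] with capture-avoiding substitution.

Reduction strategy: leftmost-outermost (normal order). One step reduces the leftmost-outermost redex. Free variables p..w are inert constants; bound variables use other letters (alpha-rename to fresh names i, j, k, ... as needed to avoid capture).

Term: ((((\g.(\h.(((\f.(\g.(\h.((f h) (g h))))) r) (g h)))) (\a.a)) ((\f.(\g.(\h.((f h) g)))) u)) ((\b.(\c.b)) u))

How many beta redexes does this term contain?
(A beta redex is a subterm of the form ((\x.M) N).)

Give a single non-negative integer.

Answer: 4

Derivation:
Term: ((((\g.(\h.(((\f.(\g.(\h.((f h) (g h))))) r) (g h)))) (\a.a)) ((\f.(\g.(\h.((f h) g)))) u)) ((\b.(\c.b)) u))
  Redex: ((\g.(\h.(((\f.(\g.(\h.((f h) (g h))))) r) (g h)))) (\a.a))
  Redex: ((\f.(\g.(\h.((f h) (g h))))) r)
  Redex: ((\f.(\g.(\h.((f h) g)))) u)
  Redex: ((\b.(\c.b)) u)
Total redexes: 4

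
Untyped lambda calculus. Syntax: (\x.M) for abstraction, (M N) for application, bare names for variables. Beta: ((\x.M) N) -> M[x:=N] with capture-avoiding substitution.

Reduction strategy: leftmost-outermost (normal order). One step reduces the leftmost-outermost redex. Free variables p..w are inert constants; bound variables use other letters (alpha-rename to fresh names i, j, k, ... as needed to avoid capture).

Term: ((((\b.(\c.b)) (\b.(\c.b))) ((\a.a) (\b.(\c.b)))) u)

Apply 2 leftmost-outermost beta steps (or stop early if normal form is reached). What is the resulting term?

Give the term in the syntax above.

Step 0: ((((\b.(\c.b)) (\b.(\c.b))) ((\a.a) (\b.(\c.b)))) u)
Step 1: (((\c.(\b.(\c.b))) ((\a.a) (\b.(\c.b)))) u)
Step 2: ((\b.(\c.b)) u)

Answer: ((\b.(\c.b)) u)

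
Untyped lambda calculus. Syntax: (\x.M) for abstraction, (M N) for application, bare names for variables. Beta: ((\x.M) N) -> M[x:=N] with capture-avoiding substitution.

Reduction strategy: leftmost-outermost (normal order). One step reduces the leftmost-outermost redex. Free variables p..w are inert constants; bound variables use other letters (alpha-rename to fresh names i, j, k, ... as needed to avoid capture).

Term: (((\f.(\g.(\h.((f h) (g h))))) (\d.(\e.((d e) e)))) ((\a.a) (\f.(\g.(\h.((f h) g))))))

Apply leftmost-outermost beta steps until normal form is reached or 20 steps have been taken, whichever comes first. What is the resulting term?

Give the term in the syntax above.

Step 0: (((\f.(\g.(\h.((f h) (g h))))) (\d.(\e.((d e) e)))) ((\a.a) (\f.(\g.(\h.((f h) g))))))
Step 1: ((\g.(\h.(((\d.(\e.((d e) e))) h) (g h)))) ((\a.a) (\f.(\g.(\h.((f h) g))))))
Step 2: (\h.(((\d.(\e.((d e) e))) h) (((\a.a) (\f.(\g.(\h.((f h) g))))) h)))
Step 3: (\h.((\e.((h e) e)) (((\a.a) (\f.(\g.(\h.((f h) g))))) h)))
Step 4: (\h.((h (((\a.a) (\f.(\g.(\h.((f h) g))))) h)) (((\a.a) (\f.(\g.(\h.((f h) g))))) h)))
Step 5: (\h.((h ((\f.(\g.(\h.((f h) g)))) h)) (((\a.a) (\f.(\g.(\h.((f h) g))))) h)))
Step 6: (\h.((h (\g.(\i.((h i) g)))) (((\a.a) (\f.(\g.(\h.((f h) g))))) h)))
Step 7: (\h.((h (\g.(\i.((h i) g)))) ((\f.(\g.(\h.((f h) g)))) h)))
Step 8: (\h.((h (\g.(\i.((h i) g)))) (\g.(\i.((h i) g)))))

Answer: (\h.((h (\g.(\i.((h i) g)))) (\g.(\i.((h i) g)))))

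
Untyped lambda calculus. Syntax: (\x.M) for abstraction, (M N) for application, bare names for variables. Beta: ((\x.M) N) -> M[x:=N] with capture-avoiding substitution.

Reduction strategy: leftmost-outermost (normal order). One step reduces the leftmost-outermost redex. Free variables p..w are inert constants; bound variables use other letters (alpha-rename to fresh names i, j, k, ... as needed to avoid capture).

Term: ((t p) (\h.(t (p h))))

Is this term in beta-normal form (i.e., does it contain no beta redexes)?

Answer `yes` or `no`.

Term: ((t p) (\h.(t (p h))))
No beta redexes found.

Answer: yes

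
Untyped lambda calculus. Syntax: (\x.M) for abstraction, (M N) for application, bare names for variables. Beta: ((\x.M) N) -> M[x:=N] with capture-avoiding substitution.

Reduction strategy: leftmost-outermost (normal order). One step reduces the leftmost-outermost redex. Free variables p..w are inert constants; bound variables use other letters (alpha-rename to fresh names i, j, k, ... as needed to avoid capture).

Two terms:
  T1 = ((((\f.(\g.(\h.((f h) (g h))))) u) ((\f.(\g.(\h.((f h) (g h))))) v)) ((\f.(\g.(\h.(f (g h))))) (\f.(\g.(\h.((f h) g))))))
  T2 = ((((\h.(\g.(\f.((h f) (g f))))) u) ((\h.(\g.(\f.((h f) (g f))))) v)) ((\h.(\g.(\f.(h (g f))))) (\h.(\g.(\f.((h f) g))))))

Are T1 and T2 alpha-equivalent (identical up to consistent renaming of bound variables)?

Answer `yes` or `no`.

Answer: yes

Derivation:
Term 1: ((((\f.(\g.(\h.((f h) (g h))))) u) ((\f.(\g.(\h.((f h) (g h))))) v)) ((\f.(\g.(\h.(f (g h))))) (\f.(\g.(\h.((f h) g))))))
Term 2: ((((\h.(\g.(\f.((h f) (g f))))) u) ((\h.(\g.(\f.((h f) (g f))))) v)) ((\h.(\g.(\f.(h (g f))))) (\h.(\g.(\f.((h f) g))))))
Alpha-equivalence: compare structure up to binder renaming.
Result: True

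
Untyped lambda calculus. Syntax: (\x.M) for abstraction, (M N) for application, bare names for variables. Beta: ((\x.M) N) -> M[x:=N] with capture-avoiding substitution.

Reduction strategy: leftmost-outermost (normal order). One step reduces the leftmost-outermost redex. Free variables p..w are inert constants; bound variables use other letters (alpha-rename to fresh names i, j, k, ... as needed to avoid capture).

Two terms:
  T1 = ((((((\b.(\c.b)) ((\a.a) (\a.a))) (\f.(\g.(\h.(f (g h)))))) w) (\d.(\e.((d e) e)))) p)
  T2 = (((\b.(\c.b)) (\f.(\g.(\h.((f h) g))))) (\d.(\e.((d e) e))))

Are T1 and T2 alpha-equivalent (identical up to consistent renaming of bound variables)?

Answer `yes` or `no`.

Answer: no

Derivation:
Term 1: ((((((\b.(\c.b)) ((\a.a) (\a.a))) (\f.(\g.(\h.(f (g h)))))) w) (\d.(\e.((d e) e)))) p)
Term 2: (((\b.(\c.b)) (\f.(\g.(\h.((f h) g))))) (\d.(\e.((d e) e))))
Alpha-equivalence: compare structure up to binder renaming.
Result: False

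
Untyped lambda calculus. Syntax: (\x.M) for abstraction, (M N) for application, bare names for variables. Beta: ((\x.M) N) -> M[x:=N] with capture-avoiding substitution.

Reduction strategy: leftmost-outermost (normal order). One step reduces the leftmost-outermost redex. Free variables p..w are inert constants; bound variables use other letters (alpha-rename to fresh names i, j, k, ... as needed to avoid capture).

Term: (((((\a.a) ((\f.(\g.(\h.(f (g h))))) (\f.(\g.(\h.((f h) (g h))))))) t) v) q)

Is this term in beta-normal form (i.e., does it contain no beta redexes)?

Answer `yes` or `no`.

Answer: no

Derivation:
Term: (((((\a.a) ((\f.(\g.(\h.(f (g h))))) (\f.(\g.(\h.((f h) (g h))))))) t) v) q)
Found 2 beta redex(es).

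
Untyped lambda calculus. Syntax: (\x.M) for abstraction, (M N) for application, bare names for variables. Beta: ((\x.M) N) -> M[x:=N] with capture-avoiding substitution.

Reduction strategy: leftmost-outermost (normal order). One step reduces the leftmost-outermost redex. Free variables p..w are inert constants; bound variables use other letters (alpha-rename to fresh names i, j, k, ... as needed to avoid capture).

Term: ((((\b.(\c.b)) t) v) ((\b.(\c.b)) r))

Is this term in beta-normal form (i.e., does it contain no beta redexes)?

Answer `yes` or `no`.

Answer: no

Derivation:
Term: ((((\b.(\c.b)) t) v) ((\b.(\c.b)) r))
Found 2 beta redex(es).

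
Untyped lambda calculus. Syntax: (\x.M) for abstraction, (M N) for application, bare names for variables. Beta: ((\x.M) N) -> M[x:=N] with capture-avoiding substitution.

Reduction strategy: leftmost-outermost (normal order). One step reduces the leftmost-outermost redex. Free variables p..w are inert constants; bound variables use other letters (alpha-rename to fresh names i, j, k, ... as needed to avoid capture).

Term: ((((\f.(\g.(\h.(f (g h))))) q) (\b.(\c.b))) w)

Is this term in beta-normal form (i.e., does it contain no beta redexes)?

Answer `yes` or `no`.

Term: ((((\f.(\g.(\h.(f (g h))))) q) (\b.(\c.b))) w)
Found 1 beta redex(es).

Answer: no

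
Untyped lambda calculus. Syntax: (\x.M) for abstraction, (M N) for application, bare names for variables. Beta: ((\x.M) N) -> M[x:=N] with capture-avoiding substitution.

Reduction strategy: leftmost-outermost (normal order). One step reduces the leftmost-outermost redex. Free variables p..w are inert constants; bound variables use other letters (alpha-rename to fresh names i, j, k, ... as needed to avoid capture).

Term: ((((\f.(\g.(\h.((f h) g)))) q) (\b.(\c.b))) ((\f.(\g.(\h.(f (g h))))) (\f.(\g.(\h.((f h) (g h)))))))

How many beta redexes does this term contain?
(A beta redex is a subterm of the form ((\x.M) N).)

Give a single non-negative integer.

Term: ((((\f.(\g.(\h.((f h) g)))) q) (\b.(\c.b))) ((\f.(\g.(\h.(f (g h))))) (\f.(\g.(\h.((f h) (g h)))))))
  Redex: ((\f.(\g.(\h.((f h) g)))) q)
  Redex: ((\f.(\g.(\h.(f (g h))))) (\f.(\g.(\h.((f h) (g h))))))
Total redexes: 2

Answer: 2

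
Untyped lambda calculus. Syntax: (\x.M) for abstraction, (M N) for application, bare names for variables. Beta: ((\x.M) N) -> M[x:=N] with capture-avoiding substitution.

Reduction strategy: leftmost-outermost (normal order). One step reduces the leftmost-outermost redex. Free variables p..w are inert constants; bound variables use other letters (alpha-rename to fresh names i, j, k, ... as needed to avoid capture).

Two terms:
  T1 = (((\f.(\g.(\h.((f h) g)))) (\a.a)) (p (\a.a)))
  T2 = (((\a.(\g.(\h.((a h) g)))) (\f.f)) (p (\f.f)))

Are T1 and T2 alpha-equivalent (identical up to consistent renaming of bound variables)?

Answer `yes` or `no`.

Term 1: (((\f.(\g.(\h.((f h) g)))) (\a.a)) (p (\a.a)))
Term 2: (((\a.(\g.(\h.((a h) g)))) (\f.f)) (p (\f.f)))
Alpha-equivalence: compare structure up to binder renaming.
Result: True

Answer: yes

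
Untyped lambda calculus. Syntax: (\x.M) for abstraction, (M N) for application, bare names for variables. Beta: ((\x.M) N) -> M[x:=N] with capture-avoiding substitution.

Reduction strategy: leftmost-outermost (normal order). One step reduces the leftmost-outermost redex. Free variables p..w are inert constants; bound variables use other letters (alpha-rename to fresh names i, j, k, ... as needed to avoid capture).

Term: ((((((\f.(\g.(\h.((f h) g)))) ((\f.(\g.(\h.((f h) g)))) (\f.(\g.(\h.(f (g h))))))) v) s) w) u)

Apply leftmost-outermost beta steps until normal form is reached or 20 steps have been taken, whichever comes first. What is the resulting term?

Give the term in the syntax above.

Step 0: ((((((\f.(\g.(\h.((f h) g)))) ((\f.(\g.(\h.((f h) g)))) (\f.(\g.(\h.(f (g h))))))) v) s) w) u)
Step 1: (((((\g.(\h.((((\f.(\g.(\h.((f h) g)))) (\f.(\g.(\h.(f (g h)))))) h) g))) v) s) w) u)
Step 2: ((((\h.((((\f.(\g.(\h.((f h) g)))) (\f.(\g.(\h.(f (g h)))))) h) v)) s) w) u)
Step 3: ((((((\f.(\g.(\h.((f h) g)))) (\f.(\g.(\h.(f (g h)))))) s) v) w) u)
Step 4: (((((\g.(\h.(((\f.(\g.(\h.(f (g h))))) h) g))) s) v) w) u)
Step 5: ((((\h.(((\f.(\g.(\h.(f (g h))))) h) s)) v) w) u)
Step 6: (((((\f.(\g.(\h.(f (g h))))) v) s) w) u)
Step 7: ((((\g.(\h.(v (g h)))) s) w) u)
Step 8: (((\h.(v (s h))) w) u)
Step 9: ((v (s w)) u)

Answer: ((v (s w)) u)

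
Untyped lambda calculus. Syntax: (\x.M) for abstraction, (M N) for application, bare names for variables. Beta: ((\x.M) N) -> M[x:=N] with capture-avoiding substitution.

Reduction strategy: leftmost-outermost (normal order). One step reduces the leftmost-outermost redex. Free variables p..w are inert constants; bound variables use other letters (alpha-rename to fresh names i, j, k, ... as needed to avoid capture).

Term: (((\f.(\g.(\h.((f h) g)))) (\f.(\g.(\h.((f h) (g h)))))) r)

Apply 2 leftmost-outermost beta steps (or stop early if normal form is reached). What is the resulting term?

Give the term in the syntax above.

Answer: (\h.(((\f.(\g.(\h.((f h) (g h))))) h) r))

Derivation:
Step 0: (((\f.(\g.(\h.((f h) g)))) (\f.(\g.(\h.((f h) (g h)))))) r)
Step 1: ((\g.(\h.(((\f.(\g.(\h.((f h) (g h))))) h) g))) r)
Step 2: (\h.(((\f.(\g.(\h.((f h) (g h))))) h) r))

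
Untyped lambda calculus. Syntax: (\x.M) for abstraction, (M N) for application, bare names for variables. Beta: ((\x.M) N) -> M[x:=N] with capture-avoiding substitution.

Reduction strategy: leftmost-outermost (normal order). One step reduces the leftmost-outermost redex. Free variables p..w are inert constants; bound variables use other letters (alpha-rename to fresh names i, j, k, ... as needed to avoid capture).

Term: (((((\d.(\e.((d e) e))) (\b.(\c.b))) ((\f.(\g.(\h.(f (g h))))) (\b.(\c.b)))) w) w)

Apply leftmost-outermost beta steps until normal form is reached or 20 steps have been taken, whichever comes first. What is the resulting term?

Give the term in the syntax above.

Answer: (\c.(w w))

Derivation:
Step 0: (((((\d.(\e.((d e) e))) (\b.(\c.b))) ((\f.(\g.(\h.(f (g h))))) (\b.(\c.b)))) w) w)
Step 1: ((((\e.(((\b.(\c.b)) e) e)) ((\f.(\g.(\h.(f (g h))))) (\b.(\c.b)))) w) w)
Step 2: (((((\b.(\c.b)) ((\f.(\g.(\h.(f (g h))))) (\b.(\c.b)))) ((\f.(\g.(\h.(f (g h))))) (\b.(\c.b)))) w) w)
Step 3: ((((\c.((\f.(\g.(\h.(f (g h))))) (\b.(\c.b)))) ((\f.(\g.(\h.(f (g h))))) (\b.(\c.b)))) w) w)
Step 4: ((((\f.(\g.(\h.(f (g h))))) (\b.(\c.b))) w) w)
Step 5: (((\g.(\h.((\b.(\c.b)) (g h)))) w) w)
Step 6: ((\h.((\b.(\c.b)) (w h))) w)
Step 7: ((\b.(\c.b)) (w w))
Step 8: (\c.(w w))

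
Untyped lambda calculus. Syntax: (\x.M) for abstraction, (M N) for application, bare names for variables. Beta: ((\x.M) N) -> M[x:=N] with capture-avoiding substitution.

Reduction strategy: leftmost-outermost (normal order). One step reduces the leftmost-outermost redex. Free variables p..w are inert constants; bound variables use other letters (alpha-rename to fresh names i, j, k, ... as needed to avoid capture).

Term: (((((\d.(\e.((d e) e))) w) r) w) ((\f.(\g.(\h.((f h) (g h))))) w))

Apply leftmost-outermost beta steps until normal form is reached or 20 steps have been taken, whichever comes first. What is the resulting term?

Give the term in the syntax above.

Step 0: (((((\d.(\e.((d e) e))) w) r) w) ((\f.(\g.(\h.((f h) (g h))))) w))
Step 1: ((((\e.((w e) e)) r) w) ((\f.(\g.(\h.((f h) (g h))))) w))
Step 2: ((((w r) r) w) ((\f.(\g.(\h.((f h) (g h))))) w))
Step 3: ((((w r) r) w) (\g.(\h.((w h) (g h)))))

Answer: ((((w r) r) w) (\g.(\h.((w h) (g h)))))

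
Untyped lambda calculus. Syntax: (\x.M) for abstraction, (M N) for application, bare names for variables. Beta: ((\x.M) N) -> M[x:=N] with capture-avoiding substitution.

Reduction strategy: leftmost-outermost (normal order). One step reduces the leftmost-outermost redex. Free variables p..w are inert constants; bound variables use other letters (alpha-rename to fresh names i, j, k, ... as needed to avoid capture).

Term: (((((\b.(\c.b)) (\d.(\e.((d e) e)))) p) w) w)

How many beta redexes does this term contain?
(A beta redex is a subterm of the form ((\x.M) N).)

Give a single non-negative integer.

Answer: 1

Derivation:
Term: (((((\b.(\c.b)) (\d.(\e.((d e) e)))) p) w) w)
  Redex: ((\b.(\c.b)) (\d.(\e.((d e) e))))
Total redexes: 1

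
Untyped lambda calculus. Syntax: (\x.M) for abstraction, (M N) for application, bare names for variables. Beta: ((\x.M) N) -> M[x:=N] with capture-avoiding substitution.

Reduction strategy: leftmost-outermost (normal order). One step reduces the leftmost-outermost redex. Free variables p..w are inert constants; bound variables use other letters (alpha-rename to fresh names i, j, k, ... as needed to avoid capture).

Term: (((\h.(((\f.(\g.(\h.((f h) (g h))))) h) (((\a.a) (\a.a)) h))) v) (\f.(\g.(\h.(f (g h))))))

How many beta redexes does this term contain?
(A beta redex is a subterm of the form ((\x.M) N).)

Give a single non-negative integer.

Term: (((\h.(((\f.(\g.(\h.((f h) (g h))))) h) (((\a.a) (\a.a)) h))) v) (\f.(\g.(\h.(f (g h))))))
  Redex: ((\h.(((\f.(\g.(\h.((f h) (g h))))) h) (((\a.a) (\a.a)) h))) v)
  Redex: ((\f.(\g.(\h.((f h) (g h))))) h)
  Redex: ((\a.a) (\a.a))
Total redexes: 3

Answer: 3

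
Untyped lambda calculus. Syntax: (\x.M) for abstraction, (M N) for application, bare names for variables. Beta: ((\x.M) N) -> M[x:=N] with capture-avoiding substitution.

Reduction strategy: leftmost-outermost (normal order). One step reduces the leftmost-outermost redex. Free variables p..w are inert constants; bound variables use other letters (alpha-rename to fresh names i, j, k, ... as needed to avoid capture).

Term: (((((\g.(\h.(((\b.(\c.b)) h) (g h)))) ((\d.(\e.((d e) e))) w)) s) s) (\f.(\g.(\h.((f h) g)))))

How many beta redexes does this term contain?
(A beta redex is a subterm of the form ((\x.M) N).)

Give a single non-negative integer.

Term: (((((\g.(\h.(((\b.(\c.b)) h) (g h)))) ((\d.(\e.((d e) e))) w)) s) s) (\f.(\g.(\h.((f h) g)))))
  Redex: ((\g.(\h.(((\b.(\c.b)) h) (g h)))) ((\d.(\e.((d e) e))) w))
  Redex: ((\b.(\c.b)) h)
  Redex: ((\d.(\e.((d e) e))) w)
Total redexes: 3

Answer: 3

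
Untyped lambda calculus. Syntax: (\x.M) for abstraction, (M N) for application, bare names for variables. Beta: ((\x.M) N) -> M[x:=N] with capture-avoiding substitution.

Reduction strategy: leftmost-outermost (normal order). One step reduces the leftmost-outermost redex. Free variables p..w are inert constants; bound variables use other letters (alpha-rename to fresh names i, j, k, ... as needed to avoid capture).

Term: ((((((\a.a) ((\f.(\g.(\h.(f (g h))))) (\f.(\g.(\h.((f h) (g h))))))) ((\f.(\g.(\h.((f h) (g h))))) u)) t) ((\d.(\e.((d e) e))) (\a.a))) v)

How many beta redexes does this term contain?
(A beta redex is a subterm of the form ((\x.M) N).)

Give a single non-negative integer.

Term: ((((((\a.a) ((\f.(\g.(\h.(f (g h))))) (\f.(\g.(\h.((f h) (g h))))))) ((\f.(\g.(\h.((f h) (g h))))) u)) t) ((\d.(\e.((d e) e))) (\a.a))) v)
  Redex: ((\a.a) ((\f.(\g.(\h.(f (g h))))) (\f.(\g.(\h.((f h) (g h)))))))
  Redex: ((\f.(\g.(\h.(f (g h))))) (\f.(\g.(\h.((f h) (g h))))))
  Redex: ((\f.(\g.(\h.((f h) (g h))))) u)
  Redex: ((\d.(\e.((d e) e))) (\a.a))
Total redexes: 4

Answer: 4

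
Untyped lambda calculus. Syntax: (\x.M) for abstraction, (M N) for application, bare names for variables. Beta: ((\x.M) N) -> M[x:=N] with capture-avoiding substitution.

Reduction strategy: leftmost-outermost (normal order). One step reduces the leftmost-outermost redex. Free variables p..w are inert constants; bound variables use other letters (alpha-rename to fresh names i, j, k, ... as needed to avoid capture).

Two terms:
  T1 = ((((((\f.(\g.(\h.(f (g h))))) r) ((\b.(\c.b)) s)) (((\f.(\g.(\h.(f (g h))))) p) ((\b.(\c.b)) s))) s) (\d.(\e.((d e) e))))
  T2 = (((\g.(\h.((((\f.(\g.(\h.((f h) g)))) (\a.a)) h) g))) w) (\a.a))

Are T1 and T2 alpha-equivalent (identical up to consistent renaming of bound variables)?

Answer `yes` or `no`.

Term 1: ((((((\f.(\g.(\h.(f (g h))))) r) ((\b.(\c.b)) s)) (((\f.(\g.(\h.(f (g h))))) p) ((\b.(\c.b)) s))) s) (\d.(\e.((d e) e))))
Term 2: (((\g.(\h.((((\f.(\g.(\h.((f h) g)))) (\a.a)) h) g))) w) (\a.a))
Alpha-equivalence: compare structure up to binder renaming.
Result: False

Answer: no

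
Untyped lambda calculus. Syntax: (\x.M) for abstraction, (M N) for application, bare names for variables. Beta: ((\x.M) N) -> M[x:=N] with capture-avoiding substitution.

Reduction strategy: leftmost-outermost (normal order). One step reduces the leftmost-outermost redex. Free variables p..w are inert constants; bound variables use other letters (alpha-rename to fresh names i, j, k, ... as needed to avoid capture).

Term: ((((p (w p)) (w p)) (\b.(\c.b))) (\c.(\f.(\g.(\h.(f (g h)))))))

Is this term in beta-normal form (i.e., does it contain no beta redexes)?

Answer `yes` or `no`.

Term: ((((p (w p)) (w p)) (\b.(\c.b))) (\c.(\f.(\g.(\h.(f (g h)))))))
No beta redexes found.

Answer: yes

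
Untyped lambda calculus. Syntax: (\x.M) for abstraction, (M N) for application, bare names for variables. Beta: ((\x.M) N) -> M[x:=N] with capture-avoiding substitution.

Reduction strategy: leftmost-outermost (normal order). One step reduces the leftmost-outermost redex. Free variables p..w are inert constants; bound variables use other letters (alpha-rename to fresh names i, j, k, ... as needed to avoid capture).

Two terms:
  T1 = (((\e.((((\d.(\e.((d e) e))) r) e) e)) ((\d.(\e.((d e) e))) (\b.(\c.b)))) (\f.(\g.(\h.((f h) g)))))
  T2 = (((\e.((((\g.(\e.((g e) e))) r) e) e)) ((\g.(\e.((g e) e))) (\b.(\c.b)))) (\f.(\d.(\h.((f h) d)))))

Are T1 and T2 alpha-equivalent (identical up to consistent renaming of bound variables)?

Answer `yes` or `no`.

Answer: yes

Derivation:
Term 1: (((\e.((((\d.(\e.((d e) e))) r) e) e)) ((\d.(\e.((d e) e))) (\b.(\c.b)))) (\f.(\g.(\h.((f h) g)))))
Term 2: (((\e.((((\g.(\e.((g e) e))) r) e) e)) ((\g.(\e.((g e) e))) (\b.(\c.b)))) (\f.(\d.(\h.((f h) d)))))
Alpha-equivalence: compare structure up to binder renaming.
Result: True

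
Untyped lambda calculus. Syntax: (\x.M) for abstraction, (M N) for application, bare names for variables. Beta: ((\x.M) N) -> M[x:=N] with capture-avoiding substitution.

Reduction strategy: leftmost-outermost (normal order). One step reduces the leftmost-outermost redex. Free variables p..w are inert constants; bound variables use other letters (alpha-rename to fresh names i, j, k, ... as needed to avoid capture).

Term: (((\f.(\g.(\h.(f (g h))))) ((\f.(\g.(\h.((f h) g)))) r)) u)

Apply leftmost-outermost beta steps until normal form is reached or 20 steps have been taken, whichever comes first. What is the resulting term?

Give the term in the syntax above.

Step 0: (((\f.(\g.(\h.(f (g h))))) ((\f.(\g.(\h.((f h) g)))) r)) u)
Step 1: ((\g.(\h.(((\f.(\g.(\h.((f h) g)))) r) (g h)))) u)
Step 2: (\h.(((\f.(\g.(\h.((f h) g)))) r) (u h)))
Step 3: (\h.((\g.(\h.((r h) g))) (u h)))
Step 4: (\h.(\i.((r i) (u h))))

Answer: (\h.(\i.((r i) (u h))))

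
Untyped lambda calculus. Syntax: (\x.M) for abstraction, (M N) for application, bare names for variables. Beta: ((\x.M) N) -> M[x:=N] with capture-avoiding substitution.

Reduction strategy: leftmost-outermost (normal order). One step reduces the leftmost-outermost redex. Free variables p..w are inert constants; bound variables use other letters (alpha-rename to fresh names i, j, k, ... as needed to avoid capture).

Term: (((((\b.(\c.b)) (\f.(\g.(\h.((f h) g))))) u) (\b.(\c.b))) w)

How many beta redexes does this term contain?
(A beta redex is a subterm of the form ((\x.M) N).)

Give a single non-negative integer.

Term: (((((\b.(\c.b)) (\f.(\g.(\h.((f h) g))))) u) (\b.(\c.b))) w)
  Redex: ((\b.(\c.b)) (\f.(\g.(\h.((f h) g)))))
Total redexes: 1

Answer: 1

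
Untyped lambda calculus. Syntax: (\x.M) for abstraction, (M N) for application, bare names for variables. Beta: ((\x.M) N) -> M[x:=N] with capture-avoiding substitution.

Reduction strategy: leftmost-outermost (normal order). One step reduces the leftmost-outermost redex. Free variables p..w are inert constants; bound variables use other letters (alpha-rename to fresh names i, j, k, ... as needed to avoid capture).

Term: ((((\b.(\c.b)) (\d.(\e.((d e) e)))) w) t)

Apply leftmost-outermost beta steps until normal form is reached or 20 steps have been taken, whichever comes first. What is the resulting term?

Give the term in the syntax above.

Step 0: ((((\b.(\c.b)) (\d.(\e.((d e) e)))) w) t)
Step 1: (((\c.(\d.(\e.((d e) e)))) w) t)
Step 2: ((\d.(\e.((d e) e))) t)
Step 3: (\e.((t e) e))

Answer: (\e.((t e) e))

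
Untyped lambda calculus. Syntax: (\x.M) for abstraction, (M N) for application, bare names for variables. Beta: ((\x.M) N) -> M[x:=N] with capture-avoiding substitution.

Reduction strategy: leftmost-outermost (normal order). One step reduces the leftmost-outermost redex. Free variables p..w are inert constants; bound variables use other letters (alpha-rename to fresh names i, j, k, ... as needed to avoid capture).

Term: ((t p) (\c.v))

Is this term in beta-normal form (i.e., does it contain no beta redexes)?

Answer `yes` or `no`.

Term: ((t p) (\c.v))
No beta redexes found.

Answer: yes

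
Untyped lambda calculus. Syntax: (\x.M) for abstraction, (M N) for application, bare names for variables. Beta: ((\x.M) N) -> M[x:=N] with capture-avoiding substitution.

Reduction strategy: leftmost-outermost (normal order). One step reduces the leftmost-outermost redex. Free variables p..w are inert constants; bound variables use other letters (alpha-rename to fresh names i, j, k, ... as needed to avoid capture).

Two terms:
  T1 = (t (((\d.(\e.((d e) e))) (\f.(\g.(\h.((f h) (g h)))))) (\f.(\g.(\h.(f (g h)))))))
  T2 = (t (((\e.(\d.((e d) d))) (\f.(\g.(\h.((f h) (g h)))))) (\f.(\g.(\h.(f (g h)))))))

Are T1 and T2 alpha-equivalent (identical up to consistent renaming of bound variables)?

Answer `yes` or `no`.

Answer: yes

Derivation:
Term 1: (t (((\d.(\e.((d e) e))) (\f.(\g.(\h.((f h) (g h)))))) (\f.(\g.(\h.(f (g h)))))))
Term 2: (t (((\e.(\d.((e d) d))) (\f.(\g.(\h.((f h) (g h)))))) (\f.(\g.(\h.(f (g h)))))))
Alpha-equivalence: compare structure up to binder renaming.
Result: True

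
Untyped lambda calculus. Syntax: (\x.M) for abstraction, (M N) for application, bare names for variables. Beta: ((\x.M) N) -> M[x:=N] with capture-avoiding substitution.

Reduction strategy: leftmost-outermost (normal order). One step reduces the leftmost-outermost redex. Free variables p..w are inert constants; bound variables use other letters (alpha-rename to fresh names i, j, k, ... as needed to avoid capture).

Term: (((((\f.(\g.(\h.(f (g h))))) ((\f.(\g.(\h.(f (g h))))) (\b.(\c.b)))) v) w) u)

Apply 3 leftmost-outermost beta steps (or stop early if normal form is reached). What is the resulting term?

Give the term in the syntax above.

Answer: ((((\f.(\g.(\h.(f (g h))))) (\b.(\c.b))) (v w)) u)

Derivation:
Step 0: (((((\f.(\g.(\h.(f (g h))))) ((\f.(\g.(\h.(f (g h))))) (\b.(\c.b)))) v) w) u)
Step 1: ((((\g.(\h.(((\f.(\g.(\h.(f (g h))))) (\b.(\c.b))) (g h)))) v) w) u)
Step 2: (((\h.(((\f.(\g.(\h.(f (g h))))) (\b.(\c.b))) (v h))) w) u)
Step 3: ((((\f.(\g.(\h.(f (g h))))) (\b.(\c.b))) (v w)) u)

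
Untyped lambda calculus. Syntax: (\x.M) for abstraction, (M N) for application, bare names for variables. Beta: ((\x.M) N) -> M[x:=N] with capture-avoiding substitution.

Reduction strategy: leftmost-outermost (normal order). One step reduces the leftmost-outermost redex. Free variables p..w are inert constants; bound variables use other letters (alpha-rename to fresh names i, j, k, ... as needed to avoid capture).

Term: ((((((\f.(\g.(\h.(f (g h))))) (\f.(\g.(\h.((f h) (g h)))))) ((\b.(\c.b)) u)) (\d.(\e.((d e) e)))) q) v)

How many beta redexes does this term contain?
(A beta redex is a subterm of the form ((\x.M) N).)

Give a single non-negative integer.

Answer: 2

Derivation:
Term: ((((((\f.(\g.(\h.(f (g h))))) (\f.(\g.(\h.((f h) (g h)))))) ((\b.(\c.b)) u)) (\d.(\e.((d e) e)))) q) v)
  Redex: ((\f.(\g.(\h.(f (g h))))) (\f.(\g.(\h.((f h) (g h))))))
  Redex: ((\b.(\c.b)) u)
Total redexes: 2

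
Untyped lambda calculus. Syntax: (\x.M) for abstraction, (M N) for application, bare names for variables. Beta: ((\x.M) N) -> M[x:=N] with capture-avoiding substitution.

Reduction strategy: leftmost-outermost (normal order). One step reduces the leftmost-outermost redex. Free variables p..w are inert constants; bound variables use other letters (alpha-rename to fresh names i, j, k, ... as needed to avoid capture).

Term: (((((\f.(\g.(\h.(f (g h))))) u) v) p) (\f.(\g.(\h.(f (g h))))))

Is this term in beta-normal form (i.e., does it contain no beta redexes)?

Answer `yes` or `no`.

Answer: no

Derivation:
Term: (((((\f.(\g.(\h.(f (g h))))) u) v) p) (\f.(\g.(\h.(f (g h))))))
Found 1 beta redex(es).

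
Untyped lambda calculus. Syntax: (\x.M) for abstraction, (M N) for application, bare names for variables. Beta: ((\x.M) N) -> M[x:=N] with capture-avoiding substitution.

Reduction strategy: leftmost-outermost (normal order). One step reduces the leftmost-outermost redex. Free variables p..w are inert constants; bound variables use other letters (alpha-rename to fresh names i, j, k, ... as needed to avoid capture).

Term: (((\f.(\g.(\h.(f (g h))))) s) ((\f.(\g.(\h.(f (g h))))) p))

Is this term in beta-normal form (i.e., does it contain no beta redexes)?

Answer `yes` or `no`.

Term: (((\f.(\g.(\h.(f (g h))))) s) ((\f.(\g.(\h.(f (g h))))) p))
Found 2 beta redex(es).

Answer: no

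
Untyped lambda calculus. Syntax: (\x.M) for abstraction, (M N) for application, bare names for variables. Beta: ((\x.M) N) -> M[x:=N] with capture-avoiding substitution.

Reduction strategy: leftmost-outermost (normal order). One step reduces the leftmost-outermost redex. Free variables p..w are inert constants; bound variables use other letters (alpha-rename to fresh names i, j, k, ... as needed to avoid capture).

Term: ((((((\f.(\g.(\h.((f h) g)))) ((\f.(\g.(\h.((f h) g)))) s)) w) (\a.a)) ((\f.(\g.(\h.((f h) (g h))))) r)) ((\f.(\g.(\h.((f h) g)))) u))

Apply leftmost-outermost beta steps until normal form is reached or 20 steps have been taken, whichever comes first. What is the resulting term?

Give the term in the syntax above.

Answer: ((((s w) (\a.a)) (\g.(\h.((r h) (g h))))) (\g.(\h.((u h) g))))

Derivation:
Step 0: ((((((\f.(\g.(\h.((f h) g)))) ((\f.(\g.(\h.((f h) g)))) s)) w) (\a.a)) ((\f.(\g.(\h.((f h) (g h))))) r)) ((\f.(\g.(\h.((f h) g)))) u))
Step 1: (((((\g.(\h.((((\f.(\g.(\h.((f h) g)))) s) h) g))) w) (\a.a)) ((\f.(\g.(\h.((f h) (g h))))) r)) ((\f.(\g.(\h.((f h) g)))) u))
Step 2: ((((\h.((((\f.(\g.(\h.((f h) g)))) s) h) w)) (\a.a)) ((\f.(\g.(\h.((f h) (g h))))) r)) ((\f.(\g.(\h.((f h) g)))) u))
Step 3: ((((((\f.(\g.(\h.((f h) g)))) s) (\a.a)) w) ((\f.(\g.(\h.((f h) (g h))))) r)) ((\f.(\g.(\h.((f h) g)))) u))
Step 4: (((((\g.(\h.((s h) g))) (\a.a)) w) ((\f.(\g.(\h.((f h) (g h))))) r)) ((\f.(\g.(\h.((f h) g)))) u))
Step 5: ((((\h.((s h) (\a.a))) w) ((\f.(\g.(\h.((f h) (g h))))) r)) ((\f.(\g.(\h.((f h) g)))) u))
Step 6: ((((s w) (\a.a)) ((\f.(\g.(\h.((f h) (g h))))) r)) ((\f.(\g.(\h.((f h) g)))) u))
Step 7: ((((s w) (\a.a)) (\g.(\h.((r h) (g h))))) ((\f.(\g.(\h.((f h) g)))) u))
Step 8: ((((s w) (\a.a)) (\g.(\h.((r h) (g h))))) (\g.(\h.((u h) g))))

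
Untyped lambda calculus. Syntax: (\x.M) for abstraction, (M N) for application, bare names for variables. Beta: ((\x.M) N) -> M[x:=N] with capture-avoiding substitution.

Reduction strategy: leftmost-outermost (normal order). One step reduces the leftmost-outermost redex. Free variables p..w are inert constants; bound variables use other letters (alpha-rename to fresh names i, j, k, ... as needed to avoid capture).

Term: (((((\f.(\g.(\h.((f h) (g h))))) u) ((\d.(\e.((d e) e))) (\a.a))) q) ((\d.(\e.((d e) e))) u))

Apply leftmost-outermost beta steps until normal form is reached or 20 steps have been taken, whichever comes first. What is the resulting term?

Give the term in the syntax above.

Answer: (((u q) (q q)) (\e.((u e) e)))

Derivation:
Step 0: (((((\f.(\g.(\h.((f h) (g h))))) u) ((\d.(\e.((d e) e))) (\a.a))) q) ((\d.(\e.((d e) e))) u))
Step 1: ((((\g.(\h.((u h) (g h)))) ((\d.(\e.((d e) e))) (\a.a))) q) ((\d.(\e.((d e) e))) u))
Step 2: (((\h.((u h) (((\d.(\e.((d e) e))) (\a.a)) h))) q) ((\d.(\e.((d e) e))) u))
Step 3: (((u q) (((\d.(\e.((d e) e))) (\a.a)) q)) ((\d.(\e.((d e) e))) u))
Step 4: (((u q) ((\e.(((\a.a) e) e)) q)) ((\d.(\e.((d e) e))) u))
Step 5: (((u q) (((\a.a) q) q)) ((\d.(\e.((d e) e))) u))
Step 6: (((u q) (q q)) ((\d.(\e.((d e) e))) u))
Step 7: (((u q) (q q)) (\e.((u e) e)))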